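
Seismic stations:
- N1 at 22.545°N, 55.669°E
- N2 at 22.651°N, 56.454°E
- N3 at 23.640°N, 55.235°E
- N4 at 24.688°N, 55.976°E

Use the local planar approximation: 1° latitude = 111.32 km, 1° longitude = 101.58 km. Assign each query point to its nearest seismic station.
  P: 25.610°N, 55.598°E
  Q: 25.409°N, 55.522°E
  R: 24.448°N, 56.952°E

P→N4; Q→N4; R→N4

P at 25.610°N, 55.598°E:
  N1: 341.272 km
  N2: 340.679 km
  N3: 222.379 km
  N4: 109.584 km
  → nearest: N4 (109.584 km)
Q at 25.409°N, 55.522°E:
  N1: 319.170 km
  N2: 321.286 km
  N3: 199.071 km
  N4: 92.568 km
  → nearest: N4 (92.568 km)
R at 24.448°N, 56.952°E:
  N1: 248.721 km
  N2: 206.339 km
  N3: 196.240 km
  N4: 102.679 km
  → nearest: N4 (102.679 km)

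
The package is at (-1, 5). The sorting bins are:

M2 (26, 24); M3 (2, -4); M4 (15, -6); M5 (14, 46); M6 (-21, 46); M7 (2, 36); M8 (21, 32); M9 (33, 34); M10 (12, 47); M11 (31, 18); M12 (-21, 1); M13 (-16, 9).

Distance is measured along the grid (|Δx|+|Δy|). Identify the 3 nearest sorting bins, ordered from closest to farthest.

Distances from (-1, 5):
M2: |27| + |19| = 27 + 19 = 46
M3: |3| + |-9| = 3 + 9 = 12
M4: |16| + |-11| = 16 + 11 = 27
M5: |15| + |41| = 15 + 41 = 56
M6: |-20| + |41| = 20 + 41 = 61
M7: |3| + |31| = 3 + 31 = 34
M8: |22| + |27| = 22 + 27 = 49
M9: |34| + |29| = 34 + 29 = 63
M10: |13| + |42| = 13 + 42 = 55
M11: |32| + |13| = 32 + 13 = 45
M12: |-20| + |-4| = 20 + 4 = 24
M13: |-15| + |4| = 15 + 4 = 19
Sorted: M3 (12) < M13 (19) < M12 (24) < M4 (27) < M7 (34) < …

M3, M13, M12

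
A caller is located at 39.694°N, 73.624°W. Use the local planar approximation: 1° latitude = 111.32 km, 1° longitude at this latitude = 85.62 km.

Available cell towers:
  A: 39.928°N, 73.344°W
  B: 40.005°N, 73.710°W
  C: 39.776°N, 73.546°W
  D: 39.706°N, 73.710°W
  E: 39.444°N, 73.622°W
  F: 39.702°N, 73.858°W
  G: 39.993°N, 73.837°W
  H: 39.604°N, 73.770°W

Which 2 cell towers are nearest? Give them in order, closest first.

Distances from 39.694°N, 73.624°W:
A: √((0.234·111.32)² + (0.280·85.62)²) = √(678.54415 + 574.73350) = 35.402 km
B: √((0.311·111.32)² + (-0.086·85.62)²) = √(1198.58041 + 54.21848) = 35.395 km
C: √((0.082·111.32)² + (0.078·85.62)²) = √(83.32477 + 44.60049) = 11.310 km
D: √((0.012·111.32)² + (-0.086·85.62)²) = √(1.78447 + 54.21848) = 7.484 km
E: √((-0.250·111.32)² + (0.002·85.62)²) = √(774.50890 + 0.02932) = 27.831 km
F: √((0.008·111.32)² + (-0.234·85.62)²) = √(0.79310 + 401.40443) = 20.055 km
G: √((0.299·111.32)² + (-0.213·85.62)²) = √(1107.86992 + 332.59036) = 37.953 km
H: √((-0.090·111.32)² + (-0.146·85.62)²) = √(100.37635 + 156.26300) = 16.020 km
Sorted: D (7.484 km) < C (11.310 km) < H (16.020 km) < F (20.055 km) < …

D, C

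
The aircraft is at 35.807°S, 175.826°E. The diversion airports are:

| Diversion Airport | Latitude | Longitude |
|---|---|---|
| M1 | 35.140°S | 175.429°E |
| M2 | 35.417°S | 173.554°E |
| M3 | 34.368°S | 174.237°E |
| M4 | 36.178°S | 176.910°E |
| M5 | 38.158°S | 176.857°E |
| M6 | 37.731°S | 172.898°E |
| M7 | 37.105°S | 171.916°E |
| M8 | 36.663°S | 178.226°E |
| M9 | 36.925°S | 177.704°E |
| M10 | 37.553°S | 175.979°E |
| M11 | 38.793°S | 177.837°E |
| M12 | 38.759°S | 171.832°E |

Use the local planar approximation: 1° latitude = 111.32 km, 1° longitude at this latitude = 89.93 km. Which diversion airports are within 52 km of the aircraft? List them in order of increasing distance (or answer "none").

Distances from 35.807°S, 175.826°E:
M1: √((0.667·111.32)² + (-0.397·89.93)²) = √(5513.12784 + 1274.64780) = 82.388 km
M2: √((0.390·111.32)² + (-2.272·89.93)²) = √(1884.84486 + 41747.05470) = 208.883 km
M3: √((1.439·111.32)² + (-1.589·89.93)²) = √(25660.66950 + 20420.05847) = 214.664 km
M4: √((-0.371·111.32)² + (1.084·89.93)²) = √(1705.66687 + 9503.15365) = 105.872 km
M5: √((-2.351·111.32)² + (1.031·89.93)²) = √(68493.86187 + 8596.59600) = 277.652 km
M6: √((-1.924·111.32)² + (-2.928·89.93)²) = √(45872.93532 + 69334.81029) = 339.423 km
M7: √((-1.298·111.32)² + (-3.910·89.93)²) = √(20878.33108 + 123641.05485) = 380.157 km
M8: √((-0.856·111.32)² + (2.400·89.93)²) = √(9080.16885 + 46583.45222) = 235.931 km
M9: √((-1.118·111.32)² + (1.878·89.93)²) = √(15489.23620 + 28523.33894) = 209.792 km
M10: √((-1.746·111.32)² + (0.153·89.93)²) = √(37777.64438 + 189.31806) = 194.851 km
M11: √((-2.986·111.32)² + (2.011·89.93)²) = √(110490.77050 + 32706.44399) = 378.414 km
M12: √((-2.952·111.32)² + (-3.994·89.93)²) = √(107988.89608 + 129010.57411) = 486.826 km
Threshold 52 km: none within range.

none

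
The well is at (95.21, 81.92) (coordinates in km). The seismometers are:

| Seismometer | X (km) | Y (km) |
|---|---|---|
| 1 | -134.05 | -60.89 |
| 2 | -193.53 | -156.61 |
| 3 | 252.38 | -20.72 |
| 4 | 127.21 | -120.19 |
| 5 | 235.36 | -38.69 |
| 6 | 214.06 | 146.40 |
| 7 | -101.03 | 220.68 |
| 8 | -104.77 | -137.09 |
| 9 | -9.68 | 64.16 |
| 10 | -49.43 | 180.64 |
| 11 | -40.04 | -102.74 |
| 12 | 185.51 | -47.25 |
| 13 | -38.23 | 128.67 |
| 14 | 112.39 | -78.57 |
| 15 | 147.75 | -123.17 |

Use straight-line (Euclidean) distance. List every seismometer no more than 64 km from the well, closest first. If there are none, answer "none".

none

Distances from (95.21, 81.92):
1: √((-229.26)² + (-142.81)²) = √(52560.1476 + 20394.6961) = 270.10 km
2: √((-288.74)² + (-238.53)²) = √(83370.7876 + 56896.5609) = 374.52 km
3: √((157.17)² + (-102.64)²) = √(24702.4089 + 10534.9696) = 187.72 km
4: √((32.00)² + (-202.11)²) = √(1024.0000 + 40848.4521) = 204.63 km
5: √((140.15)² + (-120.61)²) = √(19642.0225 + 14546.7721) = 184.90 km
6: √((118.85)² + (64.48)²) = √(14125.3225 + 4157.6704) = 135.21 km
7: √((-196.24)² + (138.76)²) = √(38510.1376 + 19254.3376) = 240.34 km
8: √((-199.98)² + (-219.01)²) = √(39992.0004 + 47965.3801) = 296.58 km
9: √((-104.89)² + (-17.76)²) = √(11001.9121 + 315.4176) = 106.38 km
10: √((-144.64)² + (98.72)²) = √(20920.7296 + 9745.6384) = 175.12 km
11: √((-135.25)² + (-184.66)²) = √(18292.5625 + 34099.3156) = 228.89 km
12: √((90.30)² + (-129.17)²) = √(8154.0900 + 16684.8889) = 157.60 km
13: √((-133.44)² + (46.75)²) = √(17806.2336 + 2185.5625) = 141.39 km
14: √((17.18)² + (-160.49)²) = √(295.1524 + 25757.0401) = 161.41 km
15: √((52.54)² + (-205.09)²) = √(2760.4516 + 42061.9081) = 211.71 km
Threshold 64 km: none within range.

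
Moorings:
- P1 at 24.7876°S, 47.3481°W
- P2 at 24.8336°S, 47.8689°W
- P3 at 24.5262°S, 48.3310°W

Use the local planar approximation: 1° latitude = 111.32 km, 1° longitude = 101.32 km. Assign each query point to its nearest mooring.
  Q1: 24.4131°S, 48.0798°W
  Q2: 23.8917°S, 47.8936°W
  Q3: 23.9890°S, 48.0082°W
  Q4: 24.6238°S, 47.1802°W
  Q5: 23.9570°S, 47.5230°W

Q1→P3; Q2→P3; Q3→P3; Q4→P1; Q5→P1

Q1 at 24.4131°S, 48.0798°W:
  P1: 85.0537 km
  P2: 51.4567 km
  P3: 28.3954 km
  → nearest: P3 (28.3954 km)
Q2 at 23.8917°S, 47.8936°W:
  P1: 114.0227 km
  P2: 104.8822 km
  P3: 83.3846 km
  → nearest: P3 (83.3846 km)
Q3 at 23.9890°S, 48.0082°W:
  P1: 111.2490 km
  P2: 95.0743 km
  P3: 68.1606 km
  → nearest: P3 (68.1606 km)
Q4 at 24.6238°S, 47.1802°W:
  P1: 24.9376 km
  P2: 73.5838 km
  P3: 117.1042 km
  → nearest: P1 (24.9376 km)
Q5 at 23.9570°S, 47.5230°W:
  P1: 94.1452 km
  P2: 103.6857 km
  P3: 103.5232 km
  → nearest: P1 (94.1452 km)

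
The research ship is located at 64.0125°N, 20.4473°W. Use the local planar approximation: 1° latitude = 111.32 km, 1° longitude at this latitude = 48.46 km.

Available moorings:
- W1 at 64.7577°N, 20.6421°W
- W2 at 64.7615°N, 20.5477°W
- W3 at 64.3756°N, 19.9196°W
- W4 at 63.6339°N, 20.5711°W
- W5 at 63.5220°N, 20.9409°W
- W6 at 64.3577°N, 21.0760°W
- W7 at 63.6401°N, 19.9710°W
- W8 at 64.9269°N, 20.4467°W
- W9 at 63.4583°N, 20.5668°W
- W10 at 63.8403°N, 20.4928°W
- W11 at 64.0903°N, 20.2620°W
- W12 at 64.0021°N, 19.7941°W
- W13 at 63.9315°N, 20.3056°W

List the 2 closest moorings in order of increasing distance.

Distances from 64.0125°N, 20.4473°W:
W1: 83.4911 km
W2: 83.5205 km
W3: 47.8304 km
W4: 42.5706 km
W5: 59.6120 km
W6: 49.0399 km
W7: 47.4481 km
W8: 101.7910 km
W9: 61.9647 km
W10: 19.2957 km
W11: 12.4756 km
W12: 31.6752 km
W13: 11.3339 km
Sorted: W13 (11.3339 km) < W11 (12.4756 km) < W10 (19.2957 km) < W12 (31.6752 km) < …

W13, W11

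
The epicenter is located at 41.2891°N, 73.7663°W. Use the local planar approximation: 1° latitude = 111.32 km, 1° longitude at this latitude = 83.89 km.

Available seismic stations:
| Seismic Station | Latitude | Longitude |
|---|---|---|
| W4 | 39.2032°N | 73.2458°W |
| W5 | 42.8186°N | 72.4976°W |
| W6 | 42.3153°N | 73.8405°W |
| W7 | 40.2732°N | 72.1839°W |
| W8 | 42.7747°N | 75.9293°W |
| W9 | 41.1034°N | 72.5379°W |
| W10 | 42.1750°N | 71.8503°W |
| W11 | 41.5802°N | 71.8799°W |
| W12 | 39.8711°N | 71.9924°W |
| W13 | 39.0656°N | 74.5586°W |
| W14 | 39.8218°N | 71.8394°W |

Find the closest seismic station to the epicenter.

W9

Distances from 41.2891°N, 73.7663°W:
W4: √((-2.0859·111.32)² + (0.5205·83.89)²) = √(53917.948993 + 1906.609956) = 236.2722 km
W5: √((1.5295·111.32)² + (1.2687·83.89)²) = √(28989.809264 + 11327.609487) = 200.7920 km
W6: √((1.0262·111.32)² + (-0.0742·83.89)²) = √(13049.997124 + 38.746118) = 114.4060 km
W7: √((-1.0159·111.32)² + (1.5824·83.89)²) = √(12789.345386 + 17621.908314) = 174.3882 km
W8: √((1.4856·111.32)² + (-2.1630·83.89)²) = √(27349.549483 + 32925.579520) = 245.5099 km
W9: √((-0.1857·111.32)² + (1.2284·83.89)²) = √(427.336711 + 10619.400604) = 105.1035 km
W10: √((0.8859·111.32)² + (1.9160·83.89)²) = √(9725.586452 + 25835.174441) = 188.5756 km
W11: √((0.2911·111.32)² + (1.8864·83.89)²) = √(1050.100357 + 25043.092884) = 161.5339 km
W12: √((-1.4180·111.32)² + (1.7739·83.89)²) = √(24917.178135 + 22145.151525) = 216.9385 km
W13: √((-2.2235·111.32)² + (-0.7923·83.89)²) = √(61266.160301 + 4417.735404) = 256.2887 km
W14: √((-1.4673·111.32)² + (1.9269·83.89)²) = √(26679.902025 + 26129.959841) = 229.8040 km
Minimum: W9 at 105.1035 km.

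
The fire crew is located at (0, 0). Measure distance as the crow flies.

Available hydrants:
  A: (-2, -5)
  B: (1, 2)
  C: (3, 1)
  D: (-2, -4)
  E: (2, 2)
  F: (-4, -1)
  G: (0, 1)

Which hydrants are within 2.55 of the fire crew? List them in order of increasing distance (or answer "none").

Distances from (0, 0):
A: √((-2)² + (-5)²) = √(4.000 + 25.000) = 5.4
B: √((1)² + (2)²) = √(1.000 + 4.000) = 2.2
C: √((3)² + (1)²) = √(9.000 + 1.000) = 3.2
D: √((-2)² + (-4)²) = √(4.000 + 16.000) = 4.5
E: √((2)² + (2)²) = √(4.000 + 4.000) = 2.8
F: √((-4)² + (-1)²) = √(16.000 + 1.000) = 4.1
G: √((0)² + (1)²) = √(0.000 + 1.000) = 1.0
Threshold 2.55: G (1.0), B (2.2) are within range.

G, B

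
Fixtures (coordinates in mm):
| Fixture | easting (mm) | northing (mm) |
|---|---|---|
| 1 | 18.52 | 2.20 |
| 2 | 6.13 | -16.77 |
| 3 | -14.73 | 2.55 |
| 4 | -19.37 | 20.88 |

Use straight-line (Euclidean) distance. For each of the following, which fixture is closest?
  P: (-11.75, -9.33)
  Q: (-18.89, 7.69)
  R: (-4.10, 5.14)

P→3; Q→3; R→3

P at (-11.75, -9.33):
  1: 32.39 mm
  2: 19.37 mm
  3: 12.25 mm
  4: 31.16 mm
  → nearest: 3 (12.25 mm)
Q at (-18.89, 7.69):
  1: 37.81 mm
  2: 34.99 mm
  3: 6.61 mm
  4: 13.20 mm
  → nearest: 3 (6.61 mm)
R at (-4.10, 5.14):
  1: 22.81 mm
  2: 24.18 mm
  3: 10.94 mm
  4: 21.93 mm
  → nearest: 3 (10.94 mm)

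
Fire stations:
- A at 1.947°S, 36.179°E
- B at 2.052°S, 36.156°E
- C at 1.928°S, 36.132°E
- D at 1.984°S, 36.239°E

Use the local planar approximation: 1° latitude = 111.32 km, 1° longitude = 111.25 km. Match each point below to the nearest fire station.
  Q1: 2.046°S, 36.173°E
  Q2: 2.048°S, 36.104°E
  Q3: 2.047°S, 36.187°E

Q1 at 2.046°S, 36.173°E:
  A: 11.041 km
  B: 2.006 km
  C: 13.905 km
  D: 10.077 km
  → nearest: B (2.006 km)
Q2 at 2.048°S, 36.104°E:
  A: 14.001 km
  B: 5.802 km
  C: 13.717 km
  D: 16.623 km
  → nearest: B (5.802 km)
Q3 at 2.047°S, 36.187°E:
  A: 11.168 km
  B: 3.493 km
  C: 14.592 km
  D: 9.091 km
  → nearest: B (3.493 km)

Q1→B; Q2→B; Q3→B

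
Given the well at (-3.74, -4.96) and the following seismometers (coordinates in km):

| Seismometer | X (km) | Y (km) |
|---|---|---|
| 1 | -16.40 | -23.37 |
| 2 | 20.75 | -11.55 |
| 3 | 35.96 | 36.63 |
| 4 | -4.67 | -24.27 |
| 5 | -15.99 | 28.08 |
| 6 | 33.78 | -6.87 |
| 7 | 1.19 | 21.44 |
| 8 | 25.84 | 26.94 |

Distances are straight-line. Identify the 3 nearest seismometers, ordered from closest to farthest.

Distances from (-3.74, -4.96):
1: √((-12.66)² + (-18.41)²) = √(160.2756 + 338.9281) = 22.34 km
2: √((24.49)² + (-6.59)²) = √(599.7601 + 43.4281) = 25.36 km
3: √((39.70)² + (41.59)²) = √(1576.0900 + 1729.7281) = 57.50 km
4: √((-0.93)² + (-19.31)²) = √(0.8649 + 372.8761) = 19.33 km
5: √((-12.25)² + (33.04)²) = √(150.0625 + 1091.6416) = 35.24 km
6: √((37.52)² + (-1.91)²) = √(1407.7504 + 3.6481) = 37.57 km
7: √((4.93)² + (26.40)²) = √(24.3049 + 696.9600) = 26.86 km
8: √((29.58)² + (31.90)²) = √(874.9764 + 1017.6100) = 43.50 km
Sorted: 4 (19.33 km) < 1 (22.34 km) < 2 (25.36 km) < 7 (26.86 km) < 5 (35.24 km) < …

4, 1, 2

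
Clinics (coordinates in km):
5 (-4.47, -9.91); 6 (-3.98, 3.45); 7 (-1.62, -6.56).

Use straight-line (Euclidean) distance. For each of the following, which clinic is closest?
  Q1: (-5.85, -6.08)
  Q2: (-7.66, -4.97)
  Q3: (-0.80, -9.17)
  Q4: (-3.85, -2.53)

Q1→5; Q2→5; Q3→7; Q4→7

Q1 at (-5.85, -6.08):
  5: 4.07 km
  6: 9.71 km
  7: 4.26 km
  → nearest: 5 (4.07 km)
Q2 at (-7.66, -4.97):
  5: 5.88 km
  6: 9.19 km
  7: 6.25 km
  → nearest: 5 (5.88 km)
Q3 at (-0.80, -9.17):
  5: 3.74 km
  6: 13.01 km
  7: 2.74 km
  → nearest: 7 (2.74 km)
Q4 at (-3.85, -2.53):
  5: 7.41 km
  6: 5.98 km
  7: 4.61 km
  → nearest: 7 (4.61 km)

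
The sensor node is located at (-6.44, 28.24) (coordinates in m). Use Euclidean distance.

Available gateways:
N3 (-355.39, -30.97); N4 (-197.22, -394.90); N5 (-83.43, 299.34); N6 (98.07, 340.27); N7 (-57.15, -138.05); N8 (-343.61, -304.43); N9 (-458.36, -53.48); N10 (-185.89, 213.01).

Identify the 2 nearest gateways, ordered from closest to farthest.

N7, N10

Distances from (-6.44, 28.24):
N3: 353.94 m
N4: 464.16 m
N5: 281.82 m
N6: 329.07 m
N7: 173.85 m
N8: 473.66 m
N9: 459.25 m
N10: 257.57 m
Sorted: N7 (173.85 m) < N10 (257.57 m) < N5 (281.82 m) < N6 (329.07 m) < …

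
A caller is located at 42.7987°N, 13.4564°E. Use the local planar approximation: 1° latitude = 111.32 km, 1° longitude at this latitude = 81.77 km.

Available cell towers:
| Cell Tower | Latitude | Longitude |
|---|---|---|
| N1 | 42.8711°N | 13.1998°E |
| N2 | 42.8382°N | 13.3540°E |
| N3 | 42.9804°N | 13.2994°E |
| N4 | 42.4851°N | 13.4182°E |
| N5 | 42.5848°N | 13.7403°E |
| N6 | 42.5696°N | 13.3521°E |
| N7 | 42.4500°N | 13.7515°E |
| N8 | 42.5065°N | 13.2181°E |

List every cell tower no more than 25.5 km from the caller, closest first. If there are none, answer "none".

Distances from 42.7987°N, 13.4564°E:
N1: √((0.0724·111.32)² + (-0.2566·81.77)²) = √(64.956636 + 440.251961) = 22.4768 km
N2: √((0.0395·111.32)² + (-0.1024·81.77)²) = √(19.334840 + 70.111282) = 9.4576 km
N3: √((0.1817·111.32)² + (-0.1570·81.77)²) = √(409.125218 + 164.811420) = 23.9570 km
N4: √((-0.3136·111.32)² + (-0.0382·81.77)²) = √(1218.704749 + 9.756964) = 35.0494 km
N5: √((-0.2139·111.32)² + (0.2839·81.77)²) = √(566.980294 + 538.913150) = 33.2550 km
N6: √((-0.2291·111.32)² + (-0.1043·81.77)²) = √(650.424024 + 72.737206) = 26.8917 km
N7: √((-0.3487·111.32)² + (0.2951·81.77)²) = √(1506.781537 + 582.272681) = 45.7062 km
N8: √((-0.2922·111.32)² + (-0.2383·81.77)²) = √(1058.051528 + 379.696051) = 37.9176 km
Threshold 25.5 km: N2 (9.4576 km), N1 (22.4768 km), N3 (23.9570 km) are within range.

N2, N1, N3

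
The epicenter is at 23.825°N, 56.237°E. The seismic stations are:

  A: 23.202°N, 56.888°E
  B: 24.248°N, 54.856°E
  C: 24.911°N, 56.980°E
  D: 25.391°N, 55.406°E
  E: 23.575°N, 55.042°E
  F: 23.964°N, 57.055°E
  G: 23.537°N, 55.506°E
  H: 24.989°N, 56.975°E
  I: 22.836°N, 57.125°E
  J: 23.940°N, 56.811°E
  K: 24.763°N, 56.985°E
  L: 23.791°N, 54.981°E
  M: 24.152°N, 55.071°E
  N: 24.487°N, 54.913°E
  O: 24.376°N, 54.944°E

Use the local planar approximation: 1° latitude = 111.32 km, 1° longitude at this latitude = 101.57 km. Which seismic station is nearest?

J

Distances from 23.825°N, 56.237°E:
A: √((-0.623·111.32)² + (0.651·101.57)²) = √(4809.74984 + 4372.12814) = 95.822 km
B: √((0.423·111.32)² + (-1.381·101.57)²) = √(2217.31365 + 19675.15952) = 147.961 km
C: √((1.086·111.32)² + (0.743·101.57)²) = √(14615.24318 + 5695.19413) = 142.515 km
D: √((1.566·111.32)² + (-0.831·101.57)²) = √(30389.94477 + 7124.14832) = 193.686 km
E: √((-0.250·111.32)² + (-1.195·101.57)²) = √(774.50890 + 14732.16979) = 124.526 km
F: √((0.139·111.32)² + (0.818·101.57)²) = √(239.42858 + 6902.99426) = 84.513 km
G: √((-0.288·111.32)² + (-0.731·101.57)²) = √(1027.85386 + 5512.71650) = 80.874 km
H: √((1.164·111.32)² + (0.738·101.57)²) = √(16790.06417 + 5618.80071) = 149.696 km
I: √((-0.989·111.32)² + (0.888·101.57)²) = √(12121.01472 + 8134.98650) = 142.324 km
J: √((0.115·111.32)² + (0.574·101.57)²) = √(163.88608 + 3399.02759) = 59.690 km
K: √((0.938·111.32)² + (0.748·101.57)²) = √(10903.15214 + 5772.10338) = 129.133 km
L: √((-0.034·111.32)² + (-1.256·101.57)²) = √(14.32532 + 16274.59477) = 127.628 km
M: √((0.327·111.32)² + (-1.166·101.57)²) = √(1325.07939 + 14025.81175) = 123.899 km
N: √((0.662·111.32)² + (-1.324·101.57)²) = √(5430.78205 + 18084.51537) = 153.347 km
O: √((0.551·111.32)² + (-1.293·101.57)²) = √(3762.26682 + 17247.57153) = 144.948 km
Minimum: J at 59.690 km.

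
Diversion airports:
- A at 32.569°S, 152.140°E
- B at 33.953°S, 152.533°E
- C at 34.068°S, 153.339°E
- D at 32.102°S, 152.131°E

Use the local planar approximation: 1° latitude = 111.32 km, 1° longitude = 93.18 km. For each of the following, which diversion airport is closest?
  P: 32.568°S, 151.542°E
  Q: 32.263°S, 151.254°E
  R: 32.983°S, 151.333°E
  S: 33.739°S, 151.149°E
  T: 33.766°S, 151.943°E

P→A; Q→D; R→A; S→B; T→B

P at 32.568°S, 151.542°E:
  A: 55.722 km
  B: 179.716 km
  C: 236.474 km
  D: 75.519 km
  → nearest: A (55.722 km)
Q at 32.263°S, 151.254°E:
  A: 89.309 km
  B: 222.703 km
  C: 279.497 km
  D: 83.661 km
  → nearest: D (83.661 km)
R at 32.983°S, 151.333°E:
  A: 88.195 km
  B: 155.443 km
  C: 222.547 km
  D: 123.075 km
  → nearest: A (88.195 km)
S at 33.739°S, 151.149°E:
  A: 159.658 km
  B: 131.143 km
  C: 207.325 km
  D: 203.914 km
  → nearest: B (131.143 km)
T at 33.766°S, 151.943°E:
  A: 134.508 km
  B: 58.785 km
  C: 134.353 km
  D: 186.063 km
  → nearest: B (58.785 km)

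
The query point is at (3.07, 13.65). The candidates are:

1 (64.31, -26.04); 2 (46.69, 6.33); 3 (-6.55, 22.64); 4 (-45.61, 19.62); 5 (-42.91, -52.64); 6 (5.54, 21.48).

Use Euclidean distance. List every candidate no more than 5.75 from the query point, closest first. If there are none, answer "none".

none

Distances from (3.07, 13.65):
1: √((61.24)² + (-39.69)²) = √(3750.3376 + 1575.2961) = 72.98
2: √((43.62)² + (-7.32)²) = √(1902.7044 + 53.5824) = 44.23
3: √((-9.62)² + (8.99)²) = √(92.5444 + 80.8201) = 13.17
4: √((-48.68)² + (5.97)²) = √(2369.7424 + 35.6409) = 49.04
5: √((-45.98)² + (-66.29)²) = √(2114.1604 + 4394.3641) = 80.68
6: √((2.47)² + (7.83)²) = √(6.1009 + 61.3089) = 8.21
Threshold 5.75: none within range.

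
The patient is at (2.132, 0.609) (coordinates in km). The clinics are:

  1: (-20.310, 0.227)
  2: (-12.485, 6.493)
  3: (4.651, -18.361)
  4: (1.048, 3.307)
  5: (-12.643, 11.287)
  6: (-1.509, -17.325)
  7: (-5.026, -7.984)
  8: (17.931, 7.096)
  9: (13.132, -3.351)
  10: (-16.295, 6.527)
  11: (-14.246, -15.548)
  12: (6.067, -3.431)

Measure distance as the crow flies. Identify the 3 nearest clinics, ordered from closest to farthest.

Distances from (2.132, 0.609):
1: 22.445 km
2: 15.757 km
3: 19.137 km
4: 2.908 km
5: 18.230 km
6: 18.300 km
7: 11.184 km
8: 17.079 km
9: 11.691 km
10: 19.354 km
11: 23.006 km
12: 5.640 km
Sorted: 4 (2.908 km) < 12 (5.640 km) < 7 (11.184 km) < 9 (11.691 km) < 2 (15.757 km) < …

4, 12, 7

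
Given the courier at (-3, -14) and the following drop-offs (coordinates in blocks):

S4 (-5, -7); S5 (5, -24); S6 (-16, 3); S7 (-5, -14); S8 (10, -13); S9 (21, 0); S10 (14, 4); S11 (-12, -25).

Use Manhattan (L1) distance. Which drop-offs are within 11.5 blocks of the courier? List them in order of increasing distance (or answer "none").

S7, S4

Distances from (-3, -14):
S4: |-2| + |7| = 2 + 7 = 9 blocks
S5: |8| + |-10| = 8 + 10 = 18 blocks
S6: |-13| + |17| = 13 + 17 = 30 blocks
S7: |-2| + |0| = 2 + 0 = 2 blocks
S8: |13| + |1| = 13 + 1 = 14 blocks
S9: |24| + |14| = 24 + 14 = 38 blocks
S10: |17| + |18| = 17 + 18 = 35 blocks
S11: |-9| + |-11| = 9 + 11 = 20 blocks
Threshold 11.5 blocks: S7 (2 blocks), S4 (9 blocks) are within range.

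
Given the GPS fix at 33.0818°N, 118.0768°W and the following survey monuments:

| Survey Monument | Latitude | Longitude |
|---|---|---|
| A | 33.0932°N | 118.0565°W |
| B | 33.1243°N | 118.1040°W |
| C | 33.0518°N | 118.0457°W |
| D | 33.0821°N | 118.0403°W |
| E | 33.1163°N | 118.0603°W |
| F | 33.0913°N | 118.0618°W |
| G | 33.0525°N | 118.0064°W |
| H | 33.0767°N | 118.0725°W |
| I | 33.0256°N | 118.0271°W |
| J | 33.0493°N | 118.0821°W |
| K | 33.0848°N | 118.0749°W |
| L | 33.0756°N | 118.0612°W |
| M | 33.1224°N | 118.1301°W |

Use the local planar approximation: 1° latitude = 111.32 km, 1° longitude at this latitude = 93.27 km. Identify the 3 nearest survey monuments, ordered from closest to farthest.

Distances from 33.0818°N, 118.0768°W:
A: 2.2793 km
B: 5.3684 km
C: 4.4235 km
D: 3.4045 km
E: 4.1374 km
F: 1.7538 km
G: 7.3317 km
H: 0.6951 km
I: 7.7864 km
J: 3.6515 km
K: 0.3781 km
L: 1.6104 km
M: 6.7187 km
Sorted: K (0.3781 km) < H (0.6951 km) < L (1.6104 km) < F (1.7538 km) < A (2.2793 km) < …

K, H, L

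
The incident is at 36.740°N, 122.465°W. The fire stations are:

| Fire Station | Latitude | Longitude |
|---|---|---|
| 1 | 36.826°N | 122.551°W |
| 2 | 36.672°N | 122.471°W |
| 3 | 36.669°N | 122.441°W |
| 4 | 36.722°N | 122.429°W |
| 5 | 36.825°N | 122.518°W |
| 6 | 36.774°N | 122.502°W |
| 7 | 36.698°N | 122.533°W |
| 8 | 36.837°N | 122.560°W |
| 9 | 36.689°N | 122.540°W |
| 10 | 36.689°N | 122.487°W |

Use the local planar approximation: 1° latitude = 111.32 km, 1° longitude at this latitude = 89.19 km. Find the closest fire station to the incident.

4

Distances from 36.740°N, 122.465°W:
1: 12.267 km
2: 7.589 km
3: 8.188 km
4: 3.785 km
5: 10.577 km
6: 5.022 km
7: 7.658 km
8: 13.726 km
9: 8.774 km
10: 6.007 km
Minimum: 4 at 3.785 km.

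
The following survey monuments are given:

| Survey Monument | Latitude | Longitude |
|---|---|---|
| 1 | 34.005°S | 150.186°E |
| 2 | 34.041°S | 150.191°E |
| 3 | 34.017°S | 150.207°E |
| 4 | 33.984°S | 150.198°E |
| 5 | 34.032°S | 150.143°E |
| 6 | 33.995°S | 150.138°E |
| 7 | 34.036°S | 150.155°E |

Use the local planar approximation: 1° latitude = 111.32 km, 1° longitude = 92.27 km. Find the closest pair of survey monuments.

5 and 7

Pairwise distances:
1–2: 4.034 km
1–3: 2.354 km
1–4: 2.587 km
1–5: 4.978 km
1–6: 4.567 km
1–7: 4.482 km
2–3: 3.052 km
2–4: 6.378 km
2–5: 4.541 km
2–6: 7.081 km
2–7: 3.368 km
3–4: 3.766 km
3–5: 6.137 km
3–6: 6.821 km
3–7: 5.244 km
4–5: 7.369 km
4–6: 5.670 km
4–7: 7.018 km
5–6: 4.145 km
5–7: 1.193 km
6–7: 4.826 km
Closest pair: 5–7 at 1.193 km.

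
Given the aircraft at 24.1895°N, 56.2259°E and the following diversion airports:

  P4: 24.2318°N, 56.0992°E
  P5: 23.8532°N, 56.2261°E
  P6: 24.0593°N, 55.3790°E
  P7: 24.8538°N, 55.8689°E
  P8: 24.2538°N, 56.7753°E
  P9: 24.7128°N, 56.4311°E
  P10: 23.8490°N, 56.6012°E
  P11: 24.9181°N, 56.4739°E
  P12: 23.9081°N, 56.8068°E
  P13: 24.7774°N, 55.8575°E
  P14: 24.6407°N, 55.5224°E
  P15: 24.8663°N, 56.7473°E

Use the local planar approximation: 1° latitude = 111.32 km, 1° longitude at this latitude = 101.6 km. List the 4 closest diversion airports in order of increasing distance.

Distances from 24.1895°N, 56.2259°E:
P4: √((0.0423·111.32)² + (-0.1267·101.6)²) = √(22.173136 + 165.706920) = 13.7069 km
P5: √((-0.3363·111.32)² + (0.0002·101.6)²) = √(1401.522680 + 0.000413) = 37.4369 km
P6: √((-0.1302·111.32)² + (-0.8469·101.6)²) = √(210.072094 + 7403.748909) = 87.2572 km
P7: √((0.6643·111.32)² + (-0.3570·101.6)²) = √(5468.584160 + 1315.599949) = 82.3662 km
P8: √((0.0643·111.32)² + (0.5494·101.6)²) = √(51.235189 + 3115.765227) = 56.2761 km
P9: √((0.5233·111.32)² + (0.2052·101.6)²) = √(3393.500088 + 434.652447) = 61.8721 km
P10: √((-0.3405·111.32)² + (0.3753·101.6)²) = √(1436.748088 + 1453.933505) = 53.7651 km
P11: √((0.7286·111.32)² + (0.2480·101.6)²) = √(6578.467434 + 634.878730) = 84.9314 km
P12: √((-0.2814·111.32)² + (0.5809·101.6)²) = √(981.283692 + 3483.294298) = 66.8175 km
P13: √((0.5879·111.32)² + (-0.3684·101.6)²) = √(4283.051690 + 1400.962979) = 75.3924 km
P14: √((0.4512·111.32)² + (-0.7035·101.6)²) = √(2522.810194 + 5108.761395) = 87.3589 km
P15: √((0.6768·111.32)² + (0.5214·101.6)²) = √(5676.322938 + 2806.270104) = 92.1010 km
Sorted: P4 (13.7069 km) < P5 (37.4369 km) < P10 (53.7651 km) < P8 (56.2761 km) < P9 (61.8721 km) < P12 (66.8175 km) < …

P4, P5, P10, P8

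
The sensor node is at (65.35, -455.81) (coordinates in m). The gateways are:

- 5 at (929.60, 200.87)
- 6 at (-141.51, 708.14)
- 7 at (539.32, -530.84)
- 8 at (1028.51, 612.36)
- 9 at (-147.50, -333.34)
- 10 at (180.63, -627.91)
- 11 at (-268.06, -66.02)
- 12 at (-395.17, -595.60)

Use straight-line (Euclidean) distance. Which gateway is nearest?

10

Distances from (65.35, -455.81):
5: √((864.25)² + (656.68)²) = √(746928.0625 + 431228.6224) = 1085.43 m
6: √((-206.86)² + (1163.95)²) = √(42791.0596 + 1354779.6025) = 1182.19 m
7: √((473.97)² + (-75.03)²) = √(224647.5609 + 5629.5009) = 479.87 m
8: √((963.16)² + (1068.17)²) = √(927677.1856 + 1140987.1489) = 1438.29 m
9: √((-212.85)² + (122.47)²) = √(45305.1225 + 14998.9009) = 245.57 m
10: √((115.28)² + (-172.10)²) = √(13289.4784 + 29618.4100) = 207.14 m
11: √((-333.41)² + (389.79)²) = √(111162.2281 + 151936.2441) = 512.93 m
12: √((-460.52)² + (-139.79)²) = √(212078.6704 + 19541.2441) = 481.27 m
Minimum: 10 at 207.14 m.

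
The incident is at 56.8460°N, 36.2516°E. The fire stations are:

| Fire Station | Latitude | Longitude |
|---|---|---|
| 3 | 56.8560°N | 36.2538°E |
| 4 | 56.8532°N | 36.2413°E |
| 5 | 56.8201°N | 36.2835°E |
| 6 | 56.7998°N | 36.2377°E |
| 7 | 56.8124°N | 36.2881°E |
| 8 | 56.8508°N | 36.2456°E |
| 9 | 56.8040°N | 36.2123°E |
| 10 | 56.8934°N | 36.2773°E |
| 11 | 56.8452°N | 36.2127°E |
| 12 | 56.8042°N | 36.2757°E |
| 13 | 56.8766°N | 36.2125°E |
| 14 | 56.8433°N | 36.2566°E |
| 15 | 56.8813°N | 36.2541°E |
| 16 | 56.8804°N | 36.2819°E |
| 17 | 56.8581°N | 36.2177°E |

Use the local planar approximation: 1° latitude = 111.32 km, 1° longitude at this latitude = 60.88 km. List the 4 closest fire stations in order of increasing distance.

Distances from 56.8460°N, 36.2516°E:
3: √((0.0100·111.32)² + (0.0022·60.88)²) = √(1.239214 + 0.017939) = 1.1212 km
4: √((0.0072·111.32)² + (-0.0103·60.88)²) = √(0.642409 + 0.393209) = 1.0177 km
5: √((-0.0259·111.32)² + (0.0319·60.88)²) = √(8.312773 + 3.771644) = 3.4763 km
6: √((-0.0462·111.32)² + (-0.0139·60.88)²) = √(26.450284 + 0.716109) = 5.2121 km
7: √((-0.0336·111.32)² + (0.0365·60.88)²) = √(13.990233 + 4.937817) = 4.3506 km
8: √((0.0048·111.32)² + (-0.0060·60.88)²) = √(0.285515 + 0.133429) = 0.6473 km
9: √((-0.0420·111.32)² + (-0.0393·60.88)²) = √(21.859739 + 5.724458) = 5.2521 km
10: √((0.0474·111.32)² + (0.0257·60.88)²) = √(27.842170 + 2.448023) = 5.5037 km
11: √((-0.0008·111.32)² + (-0.0389·60.88)²) = √(0.007931 + 5.608523) = 2.3699 km
12: √((-0.0418·111.32)² + (0.0241·60.88)²) = √(21.652047 + 2.152699) = 4.8790 km
13: √((0.0306·111.32)² + (-0.0391·60.88)²) = √(11.603506 + 5.666342) = 4.1557 km
14: √((-0.0027·111.32)² + (0.0050·60.88)²) = √(0.090339 + 0.092659) = 0.4278 km
15: √((0.0353·111.32)² + (0.0025·60.88)²) = √(15.441725 + 0.023165) = 3.9325 km
16: √((0.0344·111.32)² + (0.0303·60.88)²) = √(14.664366 + 3.402785) = 4.2505 km
17: √((0.0121·111.32)² + (-0.0339·60.88)²) = √(1.814334 + 4.259403) = 2.4645 km
Sorted: 14 (0.4278 km) < 8 (0.6473 km) < 4 (1.0177 km) < 3 (1.1212 km) < 11 (2.3699 km) < 17 (2.4645 km) < …

14, 8, 4, 3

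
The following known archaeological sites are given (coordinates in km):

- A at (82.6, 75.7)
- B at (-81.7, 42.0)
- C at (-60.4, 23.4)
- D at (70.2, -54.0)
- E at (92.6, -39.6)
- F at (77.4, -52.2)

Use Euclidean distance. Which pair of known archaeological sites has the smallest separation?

D and F

Pairwise distances:
A–B: √((-164.3)² + (-33.7)²) = √(26994.490 + 1135.690) = 167.7 km
A–C: √((-143.0)² + (-52.3)²) = √(20449.000 + 2735.290) = 152.3 km
A–D: √((-12.4)² + (-129.7)²) = √(153.760 + 16822.090) = 130.3 km
A–E: √((10.0)² + (-115.3)²) = √(100.000 + 13294.090) = 115.7 km
A–F: √((-5.2)² + (-127.9)²) = √(27.040 + 16358.410) = 128.0 km
B–C: √((21.3)² + (-18.6)²) = √(453.690 + 345.960) = 28.3 km
B–D: √((151.9)² + (-96.0)²) = √(23073.610 + 9216.000) = 179.7 km
B–E: √((174.3)² + (-81.6)²) = √(30380.490 + 6658.560) = 192.5 km
B–F: √((159.1)² + (-94.2)²) = √(25312.810 + 8873.640) = 184.9 km
C–D: √((130.6)² + (-77.4)²) = √(17056.360 + 5990.760) = 151.8 km
C–E: √((153.0)² + (-63.0)²) = √(23409.000 + 3969.000) = 165.5 km
C–F: √((137.8)² + (-75.6)²) = √(18988.840 + 5715.360) = 157.2 km
D–E: √((22.4)² + (14.4)²) = √(501.760 + 207.360) = 26.6 km
D–F: √((7.2)² + (1.8)²) = √(51.840 + 3.240) = 7.4 km
E–F: √((-15.2)² + (-12.6)²) = √(231.040 + 158.760) = 19.7 km
Closest pair: D–F at 7.4 km.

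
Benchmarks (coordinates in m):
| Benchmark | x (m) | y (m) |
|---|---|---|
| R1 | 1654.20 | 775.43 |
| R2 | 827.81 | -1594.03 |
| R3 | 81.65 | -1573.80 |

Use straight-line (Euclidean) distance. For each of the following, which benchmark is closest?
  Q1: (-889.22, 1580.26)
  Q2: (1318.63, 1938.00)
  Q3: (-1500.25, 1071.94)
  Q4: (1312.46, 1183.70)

Q1→R1; Q2→R1; Q3→R3; Q4→R1

Q1 at (-889.22, 1580.26):
  R1: √((2543.42)² + (-804.83)²) = √(6468985.2964 + 647751.3289) = 2667.72 m
  R2: √((1717.03)² + (-3174.29)²) = √(2948192.0209 + 10076117.0041) = 3608.92 m
  R3: √((970.87)² + (-3154.06)²) = √(942588.5569 + 9948094.4836) = 3300.10 m
  → nearest: R1 (2667.72 m)
Q2 at (1318.63, 1938.00):
  R1: √((335.57)² + (-1162.57)²) = √(112607.2249 + 1351569.0049) = 1210.03 m
  R2: √((-490.82)² + (-3532.03)²) = √(240904.2724 + 12475235.9209) = 3565.97 m
  R3: √((-1236.98)² + (-3511.80)²) = √(1530119.5204 + 12332739.2400) = 3723.29 m
  → nearest: R1 (1210.03 m)
Q3 at (-1500.25, 1071.94):
  R1: √((3154.45)² + (-296.51)²) = √(9950554.8025 + 87918.1801) = 3168.35 m
  R2: √((2328.06)² + (-2665.97)²) = √(5419863.3636 + 7107396.0409) = 3539.39 m
  R3: √((1581.90)² + (-2645.74)²) = √(2502407.6100 + 6999940.1476) = 3082.59 m
  → nearest: R3 (3082.59 m)
Q4 at (1312.46, 1183.70):
  R1: √((341.74)² + (-408.27)²) = √(116786.2276 + 166684.3929) = 532.42 m
  R2: √((-484.65)² + (-2777.73)²) = √(234885.6225 + 7715783.9529) = 2819.69 m
  R3: √((-1230.81)² + (-2757.50)²) = √(1514893.2561 + 7603806.2500) = 3019.72 m
  → nearest: R1 (532.42 m)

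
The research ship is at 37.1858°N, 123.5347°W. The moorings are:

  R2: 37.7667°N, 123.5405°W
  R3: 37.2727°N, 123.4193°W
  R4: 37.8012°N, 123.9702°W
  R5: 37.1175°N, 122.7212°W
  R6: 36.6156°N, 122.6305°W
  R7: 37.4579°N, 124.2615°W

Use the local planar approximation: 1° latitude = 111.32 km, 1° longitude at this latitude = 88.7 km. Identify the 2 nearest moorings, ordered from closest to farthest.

Distances from 37.1858°N, 123.5347°W:
R2: √((0.5809·111.32)² + (-0.0058·88.7)²) = √(4181.664138 + 0.264669) = 64.6678 km
R3: √((0.0869·111.32)² + (0.1154·88.7)²) = √(93.580626 + 104.775287) = 14.0839 km
R4: √((0.6154·111.32)² + (-0.4355·88.7)²) = √(4693.116976 + 1492.188052) = 78.6467 km
R5: √((-0.0683·111.32)² + (0.8135·88.7)²) = √(57.807981 + 5206.697591) = 72.5569 km
R6: √((-0.5702·111.32)² + (0.9042·88.7)²) = √(4029.032970 + 6432.447422) = 102.2814 km
R7: √((0.2721·111.32)² + (-0.7268·88.7)²) = √(917.494520 + 4156.014718) = 71.2286 km
Sorted: R3 (14.0839 km) < R2 (64.6678 km) < R7 (71.2286 km) < R5 (72.5569 km) < …

R3, R2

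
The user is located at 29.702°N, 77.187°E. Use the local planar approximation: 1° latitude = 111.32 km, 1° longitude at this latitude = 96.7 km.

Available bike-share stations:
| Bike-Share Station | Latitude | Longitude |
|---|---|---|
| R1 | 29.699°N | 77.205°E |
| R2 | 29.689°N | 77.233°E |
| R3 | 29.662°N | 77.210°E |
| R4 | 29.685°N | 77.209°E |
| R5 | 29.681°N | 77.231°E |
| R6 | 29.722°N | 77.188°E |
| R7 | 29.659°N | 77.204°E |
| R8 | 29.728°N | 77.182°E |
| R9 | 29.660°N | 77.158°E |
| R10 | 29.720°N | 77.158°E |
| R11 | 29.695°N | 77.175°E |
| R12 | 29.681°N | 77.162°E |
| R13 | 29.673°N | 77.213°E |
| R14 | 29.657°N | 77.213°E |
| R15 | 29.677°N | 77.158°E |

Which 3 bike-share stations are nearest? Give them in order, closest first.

R11, R1, R6

Distances from 29.702°N, 77.187°E:
R1: 1.772 km
R2: 4.678 km
R3: 4.977 km
R4: 2.847 km
R5: 4.855 km
R6: 2.228 km
R7: 5.061 km
R8: 2.934 km
R9: 5.452 km
R10: 3.447 km
R11: 1.398 km
R12: 3.363 km
R13: 4.092 km
R14: 5.605 km
R15: 3.951 km
Sorted: R11 (1.398 km) < R1 (1.772 km) < R6 (2.228 km) < R4 (2.847 km) < R8 (2.934 km) < …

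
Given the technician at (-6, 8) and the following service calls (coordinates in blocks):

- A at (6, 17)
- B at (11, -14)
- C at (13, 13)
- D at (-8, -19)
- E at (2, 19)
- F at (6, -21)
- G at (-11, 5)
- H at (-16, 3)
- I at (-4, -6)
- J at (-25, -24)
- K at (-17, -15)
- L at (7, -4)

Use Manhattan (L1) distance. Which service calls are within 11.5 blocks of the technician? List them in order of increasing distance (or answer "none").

Distances from (-6, 8):
A: 21 blocks
B: 39 blocks
C: 24 blocks
D: 29 blocks
E: 19 blocks
F: 41 blocks
G: 8 blocks
H: 15 blocks
I: 16 blocks
J: 51 blocks
K: 34 blocks
L: 25 blocks
Threshold 11.5 blocks: G (8 blocks) is within range.

G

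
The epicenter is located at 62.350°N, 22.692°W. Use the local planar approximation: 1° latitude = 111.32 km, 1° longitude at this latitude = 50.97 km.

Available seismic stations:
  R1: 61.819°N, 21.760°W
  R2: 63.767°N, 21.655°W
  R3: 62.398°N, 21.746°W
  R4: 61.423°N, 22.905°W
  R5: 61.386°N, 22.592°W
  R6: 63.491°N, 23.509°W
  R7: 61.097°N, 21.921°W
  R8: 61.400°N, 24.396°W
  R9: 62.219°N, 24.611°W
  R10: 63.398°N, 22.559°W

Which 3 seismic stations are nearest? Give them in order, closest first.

R3, R1, R9

Distances from 62.350°N, 22.692°W:
R1: √((-0.531·111.32)² + (0.932·50.97)²) = √(3494.10086 + 2256.63382) = 75.834 km
R2: √((1.417·111.32)² + (1.037·50.97)²) = √(24882.04641 + 2793.74511) = 166.360 km
R3: √((0.048·111.32)² + (0.946·50.97)²) = √(28.55150 + 2324.93888) = 48.513 km
R4: √((-0.927·111.32)² + (-0.213·50.97)²) = √(10648.92734 + 117.86598) = 103.763 km
R5: √((-0.964·111.32)² + (0.100·50.97)²) = √(11515.96836 + 25.97941) = 107.433 km
R6: √((1.141·111.32)² + (-0.817·50.97)²) = √(16133.09474 + 1734.09697) = 133.668 km
R7: √((-1.253·111.32)² + (0.771·50.97)²) = √(19455.77510 + 1544.32259) = 144.914 km
R8: √((-0.950·111.32)² + (-1.704·50.97)²) = √(11183.90852 + 7543.42276) = 136.848 km
R9: √((-0.131·111.32)² + (-1.919·50.97)²) = √(212.66156 + 9567.07584) = 98.893 km
R10: √((1.048·111.32)² + (0.133·50.97)²) = √(13610.33957 + 45.95498) = 116.860 km
Sorted: R3 (48.513 km) < R1 (75.834 km) < R9 (98.893 km) < R4 (103.763 km) < R5 (107.433 km) < …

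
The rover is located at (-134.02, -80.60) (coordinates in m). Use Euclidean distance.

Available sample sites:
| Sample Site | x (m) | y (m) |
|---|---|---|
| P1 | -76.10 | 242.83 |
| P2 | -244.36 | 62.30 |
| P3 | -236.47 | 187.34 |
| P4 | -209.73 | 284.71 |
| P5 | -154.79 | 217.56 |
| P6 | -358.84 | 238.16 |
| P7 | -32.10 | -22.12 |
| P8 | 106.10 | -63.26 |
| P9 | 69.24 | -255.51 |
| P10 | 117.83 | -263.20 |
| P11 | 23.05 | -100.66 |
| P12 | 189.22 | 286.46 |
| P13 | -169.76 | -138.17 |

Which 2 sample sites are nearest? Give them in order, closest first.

P13, P7

Distances from (-134.02, -80.60):
P1: 328.58 m
P2: 180.54 m
P3: 286.86 m
P4: 373.07 m
P5: 298.88 m
P6: 390.07 m
P7: 117.51 m
P8: 240.75 m
P9: 268.16 m
P10: 311.08 m
P11: 158.35 m
P12: 489.10 m
P13: 67.76 m
Sorted: P13 (67.76 m) < P7 (117.51 m) < P11 (158.35 m) < P2 (180.54 m) < …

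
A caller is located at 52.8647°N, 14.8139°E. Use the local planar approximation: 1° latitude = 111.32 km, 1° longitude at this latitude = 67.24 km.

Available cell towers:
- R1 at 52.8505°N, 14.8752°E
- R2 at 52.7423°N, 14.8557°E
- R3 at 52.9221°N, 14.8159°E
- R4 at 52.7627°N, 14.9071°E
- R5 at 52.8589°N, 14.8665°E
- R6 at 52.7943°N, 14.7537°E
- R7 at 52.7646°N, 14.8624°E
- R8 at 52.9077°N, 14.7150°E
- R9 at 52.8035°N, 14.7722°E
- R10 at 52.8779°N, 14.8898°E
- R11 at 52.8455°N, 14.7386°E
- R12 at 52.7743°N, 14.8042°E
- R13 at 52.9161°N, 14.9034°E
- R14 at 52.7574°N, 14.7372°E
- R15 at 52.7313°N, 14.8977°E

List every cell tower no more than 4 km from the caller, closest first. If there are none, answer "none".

Distances from 52.8647°N, 14.8139°E:
R1: 4.4145 km
R2: 13.9124 km
R3: 6.3912 km
R4: 12.9692 km
R5: 3.5953 km
R6: 8.8206 km
R7: 11.6105 km
R8: 8.1937 km
R9: 7.3672 km
R10: 5.3108 km
R11: 5.4958 km
R12: 10.0844 km
R13: 8.3040 km
R14: 13.0105 km
R15: 15.8832 km
Threshold 4 km: R5 (3.5953 km) is within range.

R5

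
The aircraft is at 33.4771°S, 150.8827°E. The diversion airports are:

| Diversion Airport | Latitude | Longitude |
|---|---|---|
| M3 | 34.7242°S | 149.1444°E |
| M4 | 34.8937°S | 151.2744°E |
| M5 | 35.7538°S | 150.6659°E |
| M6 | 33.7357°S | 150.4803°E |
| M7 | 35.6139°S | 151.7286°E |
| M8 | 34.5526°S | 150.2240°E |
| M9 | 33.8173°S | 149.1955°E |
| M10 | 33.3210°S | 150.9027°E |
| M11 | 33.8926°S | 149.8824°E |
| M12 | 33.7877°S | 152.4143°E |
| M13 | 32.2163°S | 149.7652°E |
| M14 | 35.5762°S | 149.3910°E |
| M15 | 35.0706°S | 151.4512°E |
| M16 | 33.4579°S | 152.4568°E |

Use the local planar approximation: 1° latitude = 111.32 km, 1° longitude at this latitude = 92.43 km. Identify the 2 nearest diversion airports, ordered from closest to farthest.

M10, M6

Distances from 33.4771°S, 150.8827°E:
M3: √((-1.2471·111.32)² + (-1.7383·92.43)²) = √(19272.983686 + 25815.192414) = 212.3398 km
M4: √((-1.4166·111.32)² + (0.3917·92.43)²) = √(24868.000662 + 1310.789788) = 161.7986 km
M5: √((-2.2767·111.32)² + (-0.2168·92.43)²) = √(64232.971044 + 401.554467) = 254.2332 km
M6: √((-0.2586·111.32)² + (-0.4024·92.43)²) = √(828.711635 + 1383.381139) = 47.0329 km
M7: √((-2.1368·111.32)² + (0.8459·92.43)²) = √(56581.459448 + 6113.134568) = 250.3889 km
M8: √((-1.0755·111.32)² + (-0.6587·92.43)²) = √(14333.994212 + 3706.817741) = 134.3161 km
M9: √((-0.3402·111.32)² + (-1.6872·92.43)²) = √(1434.217488 + 24319.746267) = 160.4804 km
M10: √((0.1561·111.32)² + (0.0200·92.43)²) = √(301.961936 + 3.417322) = 17.4751 km
M11: √((-0.4155·111.32)² + (-1.0003·92.43)²) = √(2139.382562 + 8548.431652) = 103.3819 km
M12: √((-0.3106·111.32)² + (1.5316·92.43)²) = √(1195.499223 + 20040.872332) = 145.7270 km
M13: √((1.2608·111.32)² + (-1.1175·92.43)²) = √(19698.755764 + 10668.932555) = 174.2633 km
M14: √((-2.0991·111.32)² + (-1.4917·92.43)²) = √(54602.515723 + 19010.296281) = 271.3168 km
M15: √((-1.5935·111.32)² + (0.5685·92.43)²) = √(31466.651550 + 2761.129933) = 185.0075 km
M16: √((0.0192·111.32)² + (1.5741·92.43)²) = √(4.568239 + 21168.522368) = 145.5098 km
Sorted: M10 (17.4751 km) < M6 (47.0329 km) < M11 (103.3819 km) < M8 (134.3161 km) < …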